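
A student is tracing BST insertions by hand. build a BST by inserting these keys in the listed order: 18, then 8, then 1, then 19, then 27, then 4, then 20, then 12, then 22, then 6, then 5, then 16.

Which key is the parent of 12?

8

Resulting structure (node: left, right):
  18: L=8, R=19
  8: L=1, R=12
  1: L=–, R=4
  19: L=–, R=27
  27: L=20, R=–
  4: L=–, R=6
  20: L=–, R=22
  12: L=–, R=16
  22: L=–, R=–
  6: L=5, R=–
  5: L=–, R=–
  16: L=–, R=–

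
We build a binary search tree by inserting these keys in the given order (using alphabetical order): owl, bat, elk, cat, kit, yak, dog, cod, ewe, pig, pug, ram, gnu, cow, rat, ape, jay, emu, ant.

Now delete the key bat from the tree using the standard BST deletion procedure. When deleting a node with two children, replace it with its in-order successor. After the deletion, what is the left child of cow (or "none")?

none

Insert owl: tree is empty, so owl becomes the root.
Insert bat: bat < owl → go left. Place as left child of owl.
Insert elk: elk < owl → go left; elk > bat → go right. Place as right child of bat.
Insert cat: cat < owl → go left; cat > bat → go right; cat < elk → go left. Place as left child of elk.
Insert kit: kit < owl → go left; kit > bat → go right; kit > elk → go right. Place as right child of elk.
Insert yak: yak > owl → go right. Place as right child of owl.
Insert dog: dog < owl → go left; dog > bat → go right; dog < elk → go left; dog > cat → go right. Place as right child of cat.
Insert cod: cod < owl → go left; cod > bat → go right; cod < elk → go left; cod > cat → go right; cod < dog → go left. Place as left child of dog.
Insert ewe: ewe < owl → go left; ewe > bat → go right; ewe > elk → go right; ewe < kit → go left. Place as left child of kit.
Insert pig: pig > owl → go right; pig < yak → go left. Place as left child of yak.
Insert pug: pug > owl → go right; pug < yak → go left; pug > pig → go right. Place as right child of pig.
Insert ram: ram > owl → go right; ram < yak → go left; ram > pig → go right; ram > pug → go right. Place as right child of pug.
Insert gnu: gnu < owl → go left; gnu > bat → go right; gnu > elk → go right; gnu < kit → go left; gnu > ewe → go right. Place as right child of ewe.
Insert cow: cow < owl → go left; cow > bat → go right; cow < elk → go left; cow > cat → go right; cow < dog → go left; cow > cod → go right. Place as right child of cod.
Insert rat: rat > owl → go right; rat < yak → go left; rat > pig → go right; rat > pug → go right; rat > ram → go right. Place as right child of ram.
Insert ape: ape < owl → go left; ape < bat → go left. Place as left child of bat.
Insert jay: jay < owl → go left; jay > bat → go right; jay > elk → go right; jay < kit → go left; jay > ewe → go right; jay > gnu → go right. Place as right child of gnu.
Insert emu: emu < owl → go left; emu > bat → go right; emu > elk → go right; emu < kit → go left; emu < ewe → go left. Place as left child of ewe.
Insert ant: ant < owl → go left; ant < bat → go left; ant < ape → go left. Place as left child of ape.

Delete bat (two children — replace with in-order successor).
After deletion, cow's left child: none.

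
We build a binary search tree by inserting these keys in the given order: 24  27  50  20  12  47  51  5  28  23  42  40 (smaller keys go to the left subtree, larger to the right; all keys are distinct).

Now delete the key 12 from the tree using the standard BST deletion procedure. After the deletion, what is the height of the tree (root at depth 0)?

Insert 24: tree is empty, so 24 becomes the root.
Insert 27: 27 > 24 → go right. Place as right child of 24.
Insert 50: 50 > 24 → go right; 50 > 27 → go right. Place as right child of 27.
Insert 20: 20 < 24 → go left. Place as left child of 24.
Insert 12: 12 < 24 → go left; 12 < 20 → go left. Place as left child of 20.
Insert 47: 47 > 24 → go right; 47 > 27 → go right; 47 < 50 → go left. Place as left child of 50.
Insert 51: 51 > 24 → go right; 51 > 27 → go right; 51 > 50 → go right. Place as right child of 50.
Insert 5: 5 < 24 → go left; 5 < 20 → go left; 5 < 12 → go left. Place as left child of 12.
Insert 28: 28 > 24 → go right; 28 > 27 → go right; 28 < 50 → go left; 28 < 47 → go left. Place as left child of 47.
Insert 23: 23 < 24 → go left; 23 > 20 → go right. Place as right child of 20.
Insert 42: 42 > 24 → go right; 42 > 27 → go right; 42 < 50 → go left; 42 < 47 → go left; 42 > 28 → go right. Place as right child of 28.
Insert 40: 40 > 24 → go right; 40 > 27 → go right; 40 < 50 → go left; 40 < 47 → go left; 40 > 28 → go right; 40 < 42 → go left. Place as left child of 42.

Delete 12 (at most one child — splice it out).
After deletion, deepest node is 40 at depth 6.

6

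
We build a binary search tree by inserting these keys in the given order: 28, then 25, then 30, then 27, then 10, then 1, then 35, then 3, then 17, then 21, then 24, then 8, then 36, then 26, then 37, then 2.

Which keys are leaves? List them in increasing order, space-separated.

2 8 24 26 37

Resulting structure (node: left, right):
  28: L=25, R=30
  25: L=10, R=27
  30: L=–, R=35
  27: L=26, R=–
  10: L=1, R=17
  1: L=–, R=3
  35: L=–, R=36
  3: L=2, R=8
  17: L=–, R=21
  21: L=–, R=24
  24: L=–, R=–
  8: L=–, R=–
  36: L=–, R=37
  26: L=–, R=–
  37: L=–, R=–
  2: L=–, R=–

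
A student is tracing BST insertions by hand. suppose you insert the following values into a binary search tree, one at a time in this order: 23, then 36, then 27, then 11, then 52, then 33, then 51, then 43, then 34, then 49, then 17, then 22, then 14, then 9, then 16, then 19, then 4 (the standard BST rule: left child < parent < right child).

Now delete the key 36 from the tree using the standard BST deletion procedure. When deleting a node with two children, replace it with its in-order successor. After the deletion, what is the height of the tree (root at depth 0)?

Resulting structure (node: left, right):
  23: L=11, R=36
  36: L=27, R=52
  27: L=–, R=33
  11: L=9, R=17
  52: L=51, R=–
  33: L=–, R=34
  51: L=43, R=–
  43: L=–, R=49
  34: L=–, R=–
  49: L=–, R=–
  17: L=14, R=22
  22: L=19, R=–
  14: L=–, R=16
  9: L=4, R=–
  16: L=–, R=–
  19: L=–, R=–
  4: L=–, R=–

Delete 36 (two children — replace with in-order successor).
After deletion, deepest node is 34 at depth 4.

4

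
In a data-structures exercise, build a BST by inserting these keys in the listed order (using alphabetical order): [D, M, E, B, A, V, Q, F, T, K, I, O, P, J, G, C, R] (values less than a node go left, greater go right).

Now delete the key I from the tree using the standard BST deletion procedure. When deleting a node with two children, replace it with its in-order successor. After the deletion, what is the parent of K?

F

D: root
M: right child of D (depth 1)
E: left child of M (depth 2)
B: left child of D (depth 1)
A: left child of B (depth 2)
V: right child of M (depth 2)
Q: left child of V (depth 3)
F: right child of E (depth 3)
T: right child of Q (depth 4)
K: right child of F (depth 4)
I: left child of K (depth 5)
O: left child of Q (depth 4)
P: right child of O (depth 5)
J: right child of I (depth 6)
G: left child of I (depth 6)
C: right child of B (depth 2)
R: left child of T (depth 5)

Delete I (two children — replace with in-order successor).
After deletion, K's parent is F.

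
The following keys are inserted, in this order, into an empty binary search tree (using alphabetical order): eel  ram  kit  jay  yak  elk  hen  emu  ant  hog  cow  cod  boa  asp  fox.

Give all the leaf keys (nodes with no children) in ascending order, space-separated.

eel: root
ram: right child of eel (depth 1)
kit: left child of ram (depth 2)
jay: left child of kit (depth 3)
yak: right child of ram (depth 2)
elk: left child of jay (depth 4)
hen: right child of elk (depth 5)
emu: left child of hen (depth 6)
ant: left child of eel (depth 1)
hog: right child of hen (depth 6)
cow: right child of ant (depth 2)
cod: left child of cow (depth 3)
boa: left child of cod (depth 4)
asp: left child of boa (depth 5)
fox: right child of emu (depth 7)

asp fox hog yak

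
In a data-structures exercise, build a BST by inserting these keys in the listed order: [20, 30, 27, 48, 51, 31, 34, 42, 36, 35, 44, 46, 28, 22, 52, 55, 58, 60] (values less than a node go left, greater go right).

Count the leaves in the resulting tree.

Insert 20: tree is empty, so 20 becomes the root.
Insert 30: 30 > 20 → go right. Place as right child of 20.
Insert 27: 27 > 20 → go right; 27 < 30 → go left. Place as left child of 30.
Insert 48: 48 > 20 → go right; 48 > 30 → go right. Place as right child of 30.
Insert 51: 51 > 20 → go right; 51 > 30 → go right; 51 > 48 → go right. Place as right child of 48.
Insert 31: 31 > 20 → go right; 31 > 30 → go right; 31 < 48 → go left. Place as left child of 48.
Insert 34: 34 > 20 → go right; 34 > 30 → go right; 34 < 48 → go left; 34 > 31 → go right. Place as right child of 31.
Insert 42: 42 > 20 → go right; 42 > 30 → go right; 42 < 48 → go left; 42 > 31 → go right; 42 > 34 → go right. Place as right child of 34.
Insert 36: 36 > 20 → go right; 36 > 30 → go right; 36 < 48 → go left; 36 > 31 → go right; 36 > 34 → go right; 36 < 42 → go left. Place as left child of 42.
Insert 35: 35 > 20 → go right; 35 > 30 → go right; 35 < 48 → go left; 35 > 31 → go right; 35 > 34 → go right; 35 < 42 → go left; 35 < 36 → go left. Place as left child of 36.
Insert 44: 44 > 20 → go right; 44 > 30 → go right; 44 < 48 → go left; 44 > 31 → go right; 44 > 34 → go right; 44 > 42 → go right. Place as right child of 42.
Insert 46: 46 > 20 → go right; 46 > 30 → go right; 46 < 48 → go left; 46 > 31 → go right; 46 > 34 → go right; 46 > 42 → go right; 46 > 44 → go right. Place as right child of 44.
Insert 28: 28 > 20 → go right; 28 < 30 → go left; 28 > 27 → go right. Place as right child of 27.
Insert 22: 22 > 20 → go right; 22 < 30 → go left; 22 < 27 → go left. Place as left child of 27.
Insert 52: 52 > 20 → go right; 52 > 30 → go right; 52 > 48 → go right; 52 > 51 → go right. Place as right child of 51.
Insert 55: 55 > 20 → go right; 55 > 30 → go right; 55 > 48 → go right; 55 > 51 → go right; 55 > 52 → go right. Place as right child of 52.
Insert 58: 58 > 20 → go right; 58 > 30 → go right; 58 > 48 → go right; 58 > 51 → go right; 58 > 52 → go right; 58 > 55 → go right. Place as right child of 55.
Insert 60: 60 > 20 → go right; 60 > 30 → go right; 60 > 48 → go right; 60 > 51 → go right; 60 > 52 → go right; 60 > 55 → go right; 60 > 58 → go right. Place as right child of 58.

Leaves: 22, 28, 35, 46, 60 — 5 in total.

5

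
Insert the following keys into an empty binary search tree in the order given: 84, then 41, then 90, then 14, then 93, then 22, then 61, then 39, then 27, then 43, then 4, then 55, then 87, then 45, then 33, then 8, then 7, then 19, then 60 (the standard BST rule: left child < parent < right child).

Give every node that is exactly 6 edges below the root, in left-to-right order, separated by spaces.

33

Insert 84: tree is empty, so 84 becomes the root.
Insert 41: 41 < 84 → go left. Place as left child of 84.
Insert 90: 90 > 84 → go right. Place as right child of 84.
Insert 14: 14 < 84 → go left; 14 < 41 → go left. Place as left child of 41.
Insert 93: 93 > 84 → go right; 93 > 90 → go right. Place as right child of 90.
Insert 22: 22 < 84 → go left; 22 < 41 → go left; 22 > 14 → go right. Place as right child of 14.
Insert 61: 61 < 84 → go left; 61 > 41 → go right. Place as right child of 41.
Insert 39: 39 < 84 → go left; 39 < 41 → go left; 39 > 14 → go right; 39 > 22 → go right. Place as right child of 22.
Insert 27: 27 < 84 → go left; 27 < 41 → go left; 27 > 14 → go right; 27 > 22 → go right; 27 < 39 → go left. Place as left child of 39.
Insert 43: 43 < 84 → go left; 43 > 41 → go right; 43 < 61 → go left. Place as left child of 61.
Insert 4: 4 < 84 → go left; 4 < 41 → go left; 4 < 14 → go left. Place as left child of 14.
Insert 55: 55 < 84 → go left; 55 > 41 → go right; 55 < 61 → go left; 55 > 43 → go right. Place as right child of 43.
Insert 87: 87 > 84 → go right; 87 < 90 → go left. Place as left child of 90.
Insert 45: 45 < 84 → go left; 45 > 41 → go right; 45 < 61 → go left; 45 > 43 → go right; 45 < 55 → go left. Place as left child of 55.
Insert 33: 33 < 84 → go left; 33 < 41 → go left; 33 > 14 → go right; 33 > 22 → go right; 33 < 39 → go left; 33 > 27 → go right. Place as right child of 27.
Insert 8: 8 < 84 → go left; 8 < 41 → go left; 8 < 14 → go left; 8 > 4 → go right. Place as right child of 4.
Insert 7: 7 < 84 → go left; 7 < 41 → go left; 7 < 14 → go left; 7 > 4 → go right; 7 < 8 → go left. Place as left child of 8.
Insert 19: 19 < 84 → go left; 19 < 41 → go left; 19 > 14 → go right; 19 < 22 → go left. Place as left child of 22.
Insert 60: 60 < 84 → go left; 60 > 41 → go right; 60 < 61 → go left; 60 > 43 → go right; 60 > 55 → go right. Place as right child of 55.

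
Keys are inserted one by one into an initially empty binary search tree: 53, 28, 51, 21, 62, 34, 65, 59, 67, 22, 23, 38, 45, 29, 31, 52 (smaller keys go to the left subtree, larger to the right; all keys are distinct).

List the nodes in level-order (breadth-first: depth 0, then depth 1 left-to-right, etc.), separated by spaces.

53 28 62 21 51 59 65 22 34 52 67 23 29 38 31 45

Resulting structure (node: left, right):
  53: L=28, R=62
  28: L=21, R=51
  51: L=34, R=52
  21: L=–, R=22
  62: L=59, R=65
  34: L=29, R=38
  65: L=–, R=67
  59: L=–, R=–
  67: L=–, R=–
  22: L=–, R=23
  23: L=–, R=–
  38: L=–, R=45
  45: L=–, R=–
  29: L=–, R=31
  31: L=–, R=–
  52: L=–, R=–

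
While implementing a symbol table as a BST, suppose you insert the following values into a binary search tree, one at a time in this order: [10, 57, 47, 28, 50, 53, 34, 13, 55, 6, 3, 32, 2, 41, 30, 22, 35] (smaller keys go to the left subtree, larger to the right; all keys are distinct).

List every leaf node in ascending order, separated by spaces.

Insert 10: tree is empty, so 10 becomes the root.
Insert 57: 57 > 10 → go right. Place as right child of 10.
Insert 47: 47 > 10 → go right; 47 < 57 → go left. Place as left child of 57.
Insert 28: 28 > 10 → go right; 28 < 57 → go left; 28 < 47 → go left. Place as left child of 47.
Insert 50: 50 > 10 → go right; 50 < 57 → go left; 50 > 47 → go right. Place as right child of 47.
Insert 53: 53 > 10 → go right; 53 < 57 → go left; 53 > 47 → go right; 53 > 50 → go right. Place as right child of 50.
Insert 34: 34 > 10 → go right; 34 < 57 → go left; 34 < 47 → go left; 34 > 28 → go right. Place as right child of 28.
Insert 13: 13 > 10 → go right; 13 < 57 → go left; 13 < 47 → go left; 13 < 28 → go left. Place as left child of 28.
Insert 55: 55 > 10 → go right; 55 < 57 → go left; 55 > 47 → go right; 55 > 50 → go right; 55 > 53 → go right. Place as right child of 53.
Insert 6: 6 < 10 → go left. Place as left child of 10.
Insert 3: 3 < 10 → go left; 3 < 6 → go left. Place as left child of 6.
Insert 32: 32 > 10 → go right; 32 < 57 → go left; 32 < 47 → go left; 32 > 28 → go right; 32 < 34 → go left. Place as left child of 34.
Insert 2: 2 < 10 → go left; 2 < 6 → go left; 2 < 3 → go left. Place as left child of 3.
Insert 41: 41 > 10 → go right; 41 < 57 → go left; 41 < 47 → go left; 41 > 28 → go right; 41 > 34 → go right. Place as right child of 34.
Insert 30: 30 > 10 → go right; 30 < 57 → go left; 30 < 47 → go left; 30 > 28 → go right; 30 < 34 → go left; 30 < 32 → go left. Place as left child of 32.
Insert 22: 22 > 10 → go right; 22 < 57 → go left; 22 < 47 → go left; 22 < 28 → go left; 22 > 13 → go right. Place as right child of 13.
Insert 35: 35 > 10 → go right; 35 < 57 → go left; 35 < 47 → go left; 35 > 28 → go right; 35 > 34 → go right; 35 < 41 → go left. Place as left child of 41.

2 22 30 35 55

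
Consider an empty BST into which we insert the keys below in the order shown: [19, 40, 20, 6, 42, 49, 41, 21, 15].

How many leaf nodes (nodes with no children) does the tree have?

4

Resulting structure (node: left, right):
  19: L=6, R=40
  40: L=20, R=42
  20: L=–, R=21
  6: L=–, R=15
  42: L=41, R=49
  49: L=–, R=–
  41: L=–, R=–
  21: L=–, R=–
  15: L=–, R=–

Leaves: 15, 21, 41, 49 — 4 in total.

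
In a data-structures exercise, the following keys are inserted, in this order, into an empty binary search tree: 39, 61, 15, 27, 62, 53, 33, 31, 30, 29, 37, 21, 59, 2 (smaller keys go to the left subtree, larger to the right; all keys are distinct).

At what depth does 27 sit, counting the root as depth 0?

Insert 39: tree is empty, so 39 becomes the root.
Insert 61: 61 > 39 → go right. Place as right child of 39.
Insert 15: 15 < 39 → go left. Place as left child of 39.
Insert 27: 27 < 39 → go left; 27 > 15 → go right. Place as right child of 15.
Insert 62: 62 > 39 → go right; 62 > 61 → go right. Place as right child of 61.
Insert 53: 53 > 39 → go right; 53 < 61 → go left. Place as left child of 61.
Insert 33: 33 < 39 → go left; 33 > 15 → go right; 33 > 27 → go right. Place as right child of 27.
Insert 31: 31 < 39 → go left; 31 > 15 → go right; 31 > 27 → go right; 31 < 33 → go left. Place as left child of 33.
Insert 30: 30 < 39 → go left; 30 > 15 → go right; 30 > 27 → go right; 30 < 33 → go left; 30 < 31 → go left. Place as left child of 31.
Insert 29: 29 < 39 → go left; 29 > 15 → go right; 29 > 27 → go right; 29 < 33 → go left; 29 < 31 → go left; 29 < 30 → go left. Place as left child of 30.
Insert 37: 37 < 39 → go left; 37 > 15 → go right; 37 > 27 → go right; 37 > 33 → go right. Place as right child of 33.
Insert 21: 21 < 39 → go left; 21 > 15 → go right; 21 < 27 → go left. Place as left child of 27.
Insert 59: 59 > 39 → go right; 59 < 61 → go left; 59 > 53 → go right. Place as right child of 53.
Insert 2: 2 < 39 → go left; 2 < 15 → go left. Place as left child of 15.

Path to 27: 39 → 15 → 27, which is 2 edges.

2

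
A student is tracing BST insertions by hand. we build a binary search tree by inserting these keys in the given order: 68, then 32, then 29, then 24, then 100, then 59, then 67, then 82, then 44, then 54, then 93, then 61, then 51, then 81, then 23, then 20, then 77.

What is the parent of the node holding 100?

Insert 68: tree is empty, so 68 becomes the root.
Insert 32: 32 < 68 → go left. Place as left child of 68.
Insert 29: 29 < 68 → go left; 29 < 32 → go left. Place as left child of 32.
Insert 24: 24 < 68 → go left; 24 < 32 → go left; 24 < 29 → go left. Place as left child of 29.
Insert 100: 100 > 68 → go right. Place as right child of 68.
Insert 59: 59 < 68 → go left; 59 > 32 → go right. Place as right child of 32.
Insert 67: 67 < 68 → go left; 67 > 32 → go right; 67 > 59 → go right. Place as right child of 59.
Insert 82: 82 > 68 → go right; 82 < 100 → go left. Place as left child of 100.
Insert 44: 44 < 68 → go left; 44 > 32 → go right; 44 < 59 → go left. Place as left child of 59.
Insert 54: 54 < 68 → go left; 54 > 32 → go right; 54 < 59 → go left; 54 > 44 → go right. Place as right child of 44.
Insert 93: 93 > 68 → go right; 93 < 100 → go left; 93 > 82 → go right. Place as right child of 82.
Insert 61: 61 < 68 → go left; 61 > 32 → go right; 61 > 59 → go right; 61 < 67 → go left. Place as left child of 67.
Insert 51: 51 < 68 → go left; 51 > 32 → go right; 51 < 59 → go left; 51 > 44 → go right; 51 < 54 → go left. Place as left child of 54.
Insert 81: 81 > 68 → go right; 81 < 100 → go left; 81 < 82 → go left. Place as left child of 82.
Insert 23: 23 < 68 → go left; 23 < 32 → go left; 23 < 29 → go left; 23 < 24 → go left. Place as left child of 24.
Insert 20: 20 < 68 → go left; 20 < 32 → go left; 20 < 29 → go left; 20 < 24 → go left; 20 < 23 → go left. Place as left child of 23.
Insert 77: 77 > 68 → go right; 77 < 100 → go left; 77 < 82 → go left; 77 < 81 → go left. Place as left child of 81.

68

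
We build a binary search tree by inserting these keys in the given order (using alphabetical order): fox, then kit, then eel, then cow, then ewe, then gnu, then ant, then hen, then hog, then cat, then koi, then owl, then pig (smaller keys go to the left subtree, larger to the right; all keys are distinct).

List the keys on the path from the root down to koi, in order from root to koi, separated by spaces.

fox kit koi

Insert fox: tree is empty, so fox becomes the root.
Insert kit: kit > fox → go right. Place as right child of fox.
Insert eel: eel < fox → go left. Place as left child of fox.
Insert cow: cow < fox → go left; cow < eel → go left. Place as left child of eel.
Insert ewe: ewe < fox → go left; ewe > eel → go right. Place as right child of eel.
Insert gnu: gnu > fox → go right; gnu < kit → go left. Place as left child of kit.
Insert ant: ant < fox → go left; ant < eel → go left; ant < cow → go left. Place as left child of cow.
Insert hen: hen > fox → go right; hen < kit → go left; hen > gnu → go right. Place as right child of gnu.
Insert hog: hog > fox → go right; hog < kit → go left; hog > gnu → go right; hog > hen → go right. Place as right child of hen.
Insert cat: cat < fox → go left; cat < eel → go left; cat < cow → go left; cat > ant → go right. Place as right child of ant.
Insert koi: koi > fox → go right; koi > kit → go right. Place as right child of kit.
Insert owl: owl > fox → go right; owl > kit → go right; owl > koi → go right. Place as right child of koi.
Insert pig: pig > fox → go right; pig > kit → go right; pig > koi → go right; pig > owl → go right. Place as right child of owl.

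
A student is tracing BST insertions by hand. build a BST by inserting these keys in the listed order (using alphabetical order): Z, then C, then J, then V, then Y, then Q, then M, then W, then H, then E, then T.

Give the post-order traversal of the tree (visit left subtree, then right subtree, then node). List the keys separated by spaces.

E H M T Q W Y V J C Z

Z: root
C: left child of Z (depth 1)
J: right child of C (depth 2)
V: right child of J (depth 3)
Y: right child of V (depth 4)
Q: left child of V (depth 4)
M: left child of Q (depth 5)
W: left child of Y (depth 5)
H: left child of J (depth 3)
E: left child of H (depth 4)
T: right child of Q (depth 5)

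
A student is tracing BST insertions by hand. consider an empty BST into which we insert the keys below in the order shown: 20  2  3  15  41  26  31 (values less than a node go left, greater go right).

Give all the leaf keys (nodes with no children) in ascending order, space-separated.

Insert 20: tree is empty, so 20 becomes the root.
Insert 2: 2 < 20 → go left. Place as left child of 20.
Insert 3: 3 < 20 → go left; 3 > 2 → go right. Place as right child of 2.
Insert 15: 15 < 20 → go left; 15 > 2 → go right; 15 > 3 → go right. Place as right child of 3.
Insert 41: 41 > 20 → go right. Place as right child of 20.
Insert 26: 26 > 20 → go right; 26 < 41 → go left. Place as left child of 41.
Insert 31: 31 > 20 → go right; 31 < 41 → go left; 31 > 26 → go right. Place as right child of 26.

15 31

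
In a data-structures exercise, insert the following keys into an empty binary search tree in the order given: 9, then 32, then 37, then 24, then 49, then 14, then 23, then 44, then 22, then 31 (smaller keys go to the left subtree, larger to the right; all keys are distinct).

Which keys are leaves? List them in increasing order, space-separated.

9: root
32: right child of 9 (depth 1)
37: right child of 32 (depth 2)
24: left child of 32 (depth 2)
49: right child of 37 (depth 3)
14: left child of 24 (depth 3)
23: right child of 14 (depth 4)
44: left child of 49 (depth 4)
22: left child of 23 (depth 5)
31: right child of 24 (depth 3)

22 31 44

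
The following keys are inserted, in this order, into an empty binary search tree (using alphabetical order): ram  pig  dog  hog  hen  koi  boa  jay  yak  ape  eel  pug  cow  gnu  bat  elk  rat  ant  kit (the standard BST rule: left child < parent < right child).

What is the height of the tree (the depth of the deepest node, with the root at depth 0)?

ram: root
pig: left child of ram (depth 1)
dog: left child of pig (depth 2)
hog: right child of dog (depth 3)
hen: left child of hog (depth 4)
koi: right child of hog (depth 4)
boa: left child of dog (depth 3)
jay: left child of koi (depth 5)
yak: right child of ram (depth 1)
ape: left child of boa (depth 4)
eel: left child of hen (depth 5)
pug: right child of pig (depth 2)
cow: right child of boa (depth 4)
gnu: right child of eel (depth 6)
bat: right child of ape (depth 5)
elk: left child of gnu (depth 7)
rat: left child of yak (depth 2)
ant: left child of ape (depth 5)
kit: right child of jay (depth 6)

The deepest node is elk at depth 7.

7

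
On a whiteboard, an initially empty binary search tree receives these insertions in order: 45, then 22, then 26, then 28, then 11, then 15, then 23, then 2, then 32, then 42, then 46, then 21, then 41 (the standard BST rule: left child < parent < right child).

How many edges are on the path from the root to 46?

Resulting structure (node: left, right):
  45: L=22, R=46
  22: L=11, R=26
  26: L=23, R=28
  28: L=–, R=32
  11: L=2, R=15
  15: L=–, R=21
  23: L=–, R=–
  2: L=–, R=–
  32: L=–, R=42
  42: L=41, R=–
  46: L=–, R=–
  21: L=–, R=–
  41: L=–, R=–

Path to 46: 45 → 46, which is 1 edge.

1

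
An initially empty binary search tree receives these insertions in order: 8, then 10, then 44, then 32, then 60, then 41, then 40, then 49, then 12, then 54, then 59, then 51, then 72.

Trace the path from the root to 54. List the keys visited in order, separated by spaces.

Insert 8: tree is empty, so 8 becomes the root.
Insert 10: 10 > 8 → go right. Place as right child of 8.
Insert 44: 44 > 8 → go right; 44 > 10 → go right. Place as right child of 10.
Insert 32: 32 > 8 → go right; 32 > 10 → go right; 32 < 44 → go left. Place as left child of 44.
Insert 60: 60 > 8 → go right; 60 > 10 → go right; 60 > 44 → go right. Place as right child of 44.
Insert 41: 41 > 8 → go right; 41 > 10 → go right; 41 < 44 → go left; 41 > 32 → go right. Place as right child of 32.
Insert 40: 40 > 8 → go right; 40 > 10 → go right; 40 < 44 → go left; 40 > 32 → go right; 40 < 41 → go left. Place as left child of 41.
Insert 49: 49 > 8 → go right; 49 > 10 → go right; 49 > 44 → go right; 49 < 60 → go left. Place as left child of 60.
Insert 12: 12 > 8 → go right; 12 > 10 → go right; 12 < 44 → go left; 12 < 32 → go left. Place as left child of 32.
Insert 54: 54 > 8 → go right; 54 > 10 → go right; 54 > 44 → go right; 54 < 60 → go left; 54 > 49 → go right. Place as right child of 49.
Insert 59: 59 > 8 → go right; 59 > 10 → go right; 59 > 44 → go right; 59 < 60 → go left; 59 > 49 → go right; 59 > 54 → go right. Place as right child of 54.
Insert 51: 51 > 8 → go right; 51 > 10 → go right; 51 > 44 → go right; 51 < 60 → go left; 51 > 49 → go right; 51 < 54 → go left. Place as left child of 54.
Insert 72: 72 > 8 → go right; 72 > 10 → go right; 72 > 44 → go right; 72 > 60 → go right. Place as right child of 60.

8 10 44 60 49 54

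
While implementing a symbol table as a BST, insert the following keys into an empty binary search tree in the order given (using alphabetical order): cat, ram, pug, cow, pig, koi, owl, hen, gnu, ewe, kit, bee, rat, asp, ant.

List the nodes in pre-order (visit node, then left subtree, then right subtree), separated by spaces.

cat: root
ram: right child of cat (depth 1)
pug: left child of ram (depth 2)
cow: left child of pug (depth 3)
pig: right child of cow (depth 4)
koi: left child of pig (depth 5)
owl: right child of koi (depth 6)
hen: left child of koi (depth 6)
gnu: left child of hen (depth 7)
ewe: left child of gnu (depth 8)
kit: right child of hen (depth 7)
bee: left child of cat (depth 1)
rat: right child of ram (depth 2)
asp: left child of bee (depth 2)
ant: left child of asp (depth 3)

cat bee asp ant ram pug cow pig koi hen gnu ewe kit owl rat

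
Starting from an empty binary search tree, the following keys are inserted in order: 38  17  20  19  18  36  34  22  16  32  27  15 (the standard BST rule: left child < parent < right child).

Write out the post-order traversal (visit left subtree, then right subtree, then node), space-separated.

Resulting structure (node: left, right):
  38: L=17, R=–
  17: L=16, R=20
  20: L=19, R=36
  19: L=18, R=–
  18: L=–, R=–
  36: L=34, R=–
  34: L=22, R=–
  22: L=–, R=32
  16: L=15, R=–
  32: L=27, R=–
  27: L=–, R=–
  15: L=–, R=–

15 16 18 19 27 32 22 34 36 20 17 38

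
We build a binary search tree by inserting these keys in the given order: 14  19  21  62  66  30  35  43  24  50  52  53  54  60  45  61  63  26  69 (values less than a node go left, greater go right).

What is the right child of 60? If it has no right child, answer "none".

14: root
19: right child of 14 (depth 1)
21: right child of 19 (depth 2)
62: right child of 21 (depth 3)
66: right child of 62 (depth 4)
30: left child of 62 (depth 4)
35: right child of 30 (depth 5)
43: right child of 35 (depth 6)
24: left child of 30 (depth 5)
50: right child of 43 (depth 7)
52: right child of 50 (depth 8)
53: right child of 52 (depth 9)
54: right child of 53 (depth 10)
60: right child of 54 (depth 11)
45: left child of 50 (depth 8)
61: right child of 60 (depth 12)
63: left child of 66 (depth 5)
26: right child of 24 (depth 6)
69: right child of 66 (depth 5)

61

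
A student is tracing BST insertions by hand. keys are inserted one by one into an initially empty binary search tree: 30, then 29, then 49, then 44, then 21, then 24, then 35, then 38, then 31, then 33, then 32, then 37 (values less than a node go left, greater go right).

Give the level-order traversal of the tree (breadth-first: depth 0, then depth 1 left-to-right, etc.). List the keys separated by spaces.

30 29 49 21 44 24 35 31 38 33 37 32

Insert 30: tree is empty, so 30 becomes the root.
Insert 29: 29 < 30 → go left. Place as left child of 30.
Insert 49: 49 > 30 → go right. Place as right child of 30.
Insert 44: 44 > 30 → go right; 44 < 49 → go left. Place as left child of 49.
Insert 21: 21 < 30 → go left; 21 < 29 → go left. Place as left child of 29.
Insert 24: 24 < 30 → go left; 24 < 29 → go left; 24 > 21 → go right. Place as right child of 21.
Insert 35: 35 > 30 → go right; 35 < 49 → go left; 35 < 44 → go left. Place as left child of 44.
Insert 38: 38 > 30 → go right; 38 < 49 → go left; 38 < 44 → go left; 38 > 35 → go right. Place as right child of 35.
Insert 31: 31 > 30 → go right; 31 < 49 → go left; 31 < 44 → go left; 31 < 35 → go left. Place as left child of 35.
Insert 33: 33 > 30 → go right; 33 < 49 → go left; 33 < 44 → go left; 33 < 35 → go left; 33 > 31 → go right. Place as right child of 31.
Insert 32: 32 > 30 → go right; 32 < 49 → go left; 32 < 44 → go left; 32 < 35 → go left; 32 > 31 → go right; 32 < 33 → go left. Place as left child of 33.
Insert 37: 37 > 30 → go right; 37 < 49 → go left; 37 < 44 → go left; 37 > 35 → go right; 37 < 38 → go left. Place as left child of 38.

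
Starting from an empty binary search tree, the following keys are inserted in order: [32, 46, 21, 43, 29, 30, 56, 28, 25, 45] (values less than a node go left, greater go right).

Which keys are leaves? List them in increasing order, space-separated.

25 30 45 56

32: root
46: right child of 32 (depth 1)
21: left child of 32 (depth 1)
43: left child of 46 (depth 2)
29: right child of 21 (depth 2)
30: right child of 29 (depth 3)
56: right child of 46 (depth 2)
28: left child of 29 (depth 3)
25: left child of 28 (depth 4)
45: right child of 43 (depth 3)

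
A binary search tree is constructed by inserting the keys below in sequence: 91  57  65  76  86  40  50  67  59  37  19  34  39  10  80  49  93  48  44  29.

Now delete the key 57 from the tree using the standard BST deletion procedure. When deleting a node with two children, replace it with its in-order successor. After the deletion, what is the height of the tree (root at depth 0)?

6

Resulting structure (node: left, right):
  91: L=57, R=93
  57: L=40, R=65
  65: L=59, R=76
  76: L=67, R=86
  86: L=80, R=–
  40: L=37, R=50
  50: L=49, R=–
  67: L=–, R=–
  59: L=–, R=–
  37: L=19, R=39
  19: L=10, R=34
  34: L=29, R=–
  39: L=–, R=–
  10: L=–, R=–
  80: L=–, R=–
  49: L=48, R=–
  93: L=–, R=–
  48: L=44, R=–
  44: L=–, R=–
  29: L=–, R=–

Delete 57 (two children — replace with in-order successor).
After deletion, deepest node is 44 at depth 6.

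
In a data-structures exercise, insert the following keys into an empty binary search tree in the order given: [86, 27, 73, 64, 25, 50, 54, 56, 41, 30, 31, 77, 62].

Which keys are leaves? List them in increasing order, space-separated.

Insert 86: tree is empty, so 86 becomes the root.
Insert 27: 27 < 86 → go left. Place as left child of 86.
Insert 73: 73 < 86 → go left; 73 > 27 → go right. Place as right child of 27.
Insert 64: 64 < 86 → go left; 64 > 27 → go right; 64 < 73 → go left. Place as left child of 73.
Insert 25: 25 < 86 → go left; 25 < 27 → go left. Place as left child of 27.
Insert 50: 50 < 86 → go left; 50 > 27 → go right; 50 < 73 → go left; 50 < 64 → go left. Place as left child of 64.
Insert 54: 54 < 86 → go left; 54 > 27 → go right; 54 < 73 → go left; 54 < 64 → go left; 54 > 50 → go right. Place as right child of 50.
Insert 56: 56 < 86 → go left; 56 > 27 → go right; 56 < 73 → go left; 56 < 64 → go left; 56 > 50 → go right; 56 > 54 → go right. Place as right child of 54.
Insert 41: 41 < 86 → go left; 41 > 27 → go right; 41 < 73 → go left; 41 < 64 → go left; 41 < 50 → go left. Place as left child of 50.
Insert 30: 30 < 86 → go left; 30 > 27 → go right; 30 < 73 → go left; 30 < 64 → go left; 30 < 50 → go left; 30 < 41 → go left. Place as left child of 41.
Insert 31: 31 < 86 → go left; 31 > 27 → go right; 31 < 73 → go left; 31 < 64 → go left; 31 < 50 → go left; 31 < 41 → go left; 31 > 30 → go right. Place as right child of 30.
Insert 77: 77 < 86 → go left; 77 > 27 → go right; 77 > 73 → go right. Place as right child of 73.
Insert 62: 62 < 86 → go left; 62 > 27 → go right; 62 < 73 → go left; 62 < 64 → go left; 62 > 50 → go right; 62 > 54 → go right; 62 > 56 → go right. Place as right child of 56.

25 31 62 77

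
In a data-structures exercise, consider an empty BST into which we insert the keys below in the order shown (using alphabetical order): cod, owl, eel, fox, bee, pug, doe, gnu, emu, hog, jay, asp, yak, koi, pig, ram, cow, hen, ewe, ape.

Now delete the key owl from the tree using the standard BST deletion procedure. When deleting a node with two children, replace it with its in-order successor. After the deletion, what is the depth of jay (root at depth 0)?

cod: root
owl: right child of cod (depth 1)
eel: left child of owl (depth 2)
fox: right child of eel (depth 3)
bee: left child of cod (depth 1)
pug: right child of owl (depth 2)
doe: left child of eel (depth 3)
gnu: right child of fox (depth 4)
emu: left child of fox (depth 4)
hog: right child of gnu (depth 5)
jay: right child of hog (depth 6)
asp: left child of bee (depth 2)
yak: right child of pug (depth 3)
koi: right child of jay (depth 7)
pig: left child of pug (depth 3)
ram: left child of yak (depth 4)
cow: left child of doe (depth 4)
hen: left child of hog (depth 6)
ewe: right child of emu (depth 5)
ape: left child of asp (depth 3)

Delete owl (two children — replace with in-order successor).
After deletion, path to jay: cod → pig → eel → fox → gnu → hog → jay.

6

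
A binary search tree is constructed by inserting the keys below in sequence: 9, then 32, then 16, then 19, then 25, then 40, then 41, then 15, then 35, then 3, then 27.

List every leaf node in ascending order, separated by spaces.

9: root
32: right child of 9 (depth 1)
16: left child of 32 (depth 2)
19: right child of 16 (depth 3)
25: right child of 19 (depth 4)
40: right child of 32 (depth 2)
41: right child of 40 (depth 3)
15: left child of 16 (depth 3)
35: left child of 40 (depth 3)
3: left child of 9 (depth 1)
27: right child of 25 (depth 5)

3 15 27 35 41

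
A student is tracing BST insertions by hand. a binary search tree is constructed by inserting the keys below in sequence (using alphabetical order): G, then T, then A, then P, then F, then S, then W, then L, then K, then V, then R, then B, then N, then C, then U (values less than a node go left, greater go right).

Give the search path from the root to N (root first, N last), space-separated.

G T P L N

G: root
T: right child of G (depth 1)
A: left child of G (depth 1)
P: left child of T (depth 2)
F: right child of A (depth 2)
S: right child of P (depth 3)
W: right child of T (depth 2)
L: left child of P (depth 3)
K: left child of L (depth 4)
V: left child of W (depth 3)
R: left child of S (depth 4)
B: left child of F (depth 3)
N: right child of L (depth 4)
C: right child of B (depth 4)
U: left child of V (depth 4)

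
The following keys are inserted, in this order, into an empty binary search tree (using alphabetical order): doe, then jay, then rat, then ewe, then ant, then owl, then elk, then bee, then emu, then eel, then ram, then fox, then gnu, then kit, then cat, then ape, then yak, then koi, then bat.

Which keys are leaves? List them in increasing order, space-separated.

doe: root
jay: right child of doe (depth 1)
rat: right child of jay (depth 2)
ewe: left child of jay (depth 2)
ant: left child of doe (depth 1)
owl: left child of rat (depth 3)
elk: left child of ewe (depth 3)
bee: right child of ant (depth 2)
emu: right child of elk (depth 4)
eel: left child of elk (depth 4)
ram: right child of owl (depth 4)
fox: right child of ewe (depth 3)
gnu: right child of fox (depth 4)
kit: left child of owl (depth 4)
cat: right child of bee (depth 3)
ape: left child of bee (depth 3)
yak: right child of rat (depth 3)
koi: right child of kit (depth 5)
bat: right child of ape (depth 4)

bat cat eel emu gnu koi ram yak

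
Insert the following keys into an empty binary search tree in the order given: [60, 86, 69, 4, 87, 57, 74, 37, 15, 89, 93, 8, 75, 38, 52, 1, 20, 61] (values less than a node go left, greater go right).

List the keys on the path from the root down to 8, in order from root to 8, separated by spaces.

60 4 57 37 15 8

Resulting structure (node: left, right):
  60: L=4, R=86
  86: L=69, R=87
  69: L=61, R=74
  4: L=1, R=57
  87: L=–, R=89
  57: L=37, R=–
  74: L=–, R=75
  37: L=15, R=38
  15: L=8, R=20
  89: L=–, R=93
  93: L=–, R=–
  8: L=–, R=–
  75: L=–, R=–
  38: L=–, R=52
  52: L=–, R=–
  1: L=–, R=–
  20: L=–, R=–
  61: L=–, R=–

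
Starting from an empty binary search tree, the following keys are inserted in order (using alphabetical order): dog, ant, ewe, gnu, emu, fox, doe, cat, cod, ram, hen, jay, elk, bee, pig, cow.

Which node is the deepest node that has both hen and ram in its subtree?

dog: root
ant: left child of dog (depth 1)
ewe: right child of dog (depth 1)
gnu: right child of ewe (depth 2)
emu: left child of ewe (depth 2)
fox: left child of gnu (depth 3)
doe: right child of ant (depth 2)
cat: left child of doe (depth 3)
cod: right child of cat (depth 4)
ram: right child of gnu (depth 3)
hen: left child of ram (depth 4)
jay: right child of hen (depth 5)
elk: left child of emu (depth 3)
bee: left child of cat (depth 4)
pig: right child of jay (depth 6)
cow: right child of cod (depth 5)

Path to hen: dog → ewe → gnu → ram → hen
Path to ram: dog → ewe → gnu → ram
ram lies on both paths and is an ancestor of the other node.

ram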